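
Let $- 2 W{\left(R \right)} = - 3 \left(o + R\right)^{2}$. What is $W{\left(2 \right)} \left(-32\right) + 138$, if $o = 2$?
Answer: $-630$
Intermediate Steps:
$W{\left(R \right)} = \frac{3 \left(2 + R\right)^{2}}{2}$ ($W{\left(R \right)} = - \frac{\left(-3\right) \left(2 + R\right)^{2}}{2} = \frac{3 \left(2 + R\right)^{2}}{2}$)
$W{\left(2 \right)} \left(-32\right) + 138 = \frac{3 \left(2 + 2\right)^{2}}{2} \left(-32\right) + 138 = \frac{3 \cdot 4^{2}}{2} \left(-32\right) + 138 = \frac{3}{2} \cdot 16 \left(-32\right) + 138 = 24 \left(-32\right) + 138 = -768 + 138 = -630$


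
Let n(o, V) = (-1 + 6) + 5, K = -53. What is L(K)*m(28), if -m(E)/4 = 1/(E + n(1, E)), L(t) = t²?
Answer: -5618/19 ≈ -295.68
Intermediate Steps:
n(o, V) = 10 (n(o, V) = 5 + 5 = 10)
m(E) = -4/(10 + E) (m(E) = -4/(E + 10) = -4/(10 + E))
L(K)*m(28) = (-53)²*(-4/(10 + 28)) = 2809*(-4/38) = 2809*(-4*1/38) = 2809*(-2/19) = -5618/19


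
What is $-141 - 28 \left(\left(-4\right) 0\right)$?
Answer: $-141$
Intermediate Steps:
$-141 - 28 \left(\left(-4\right) 0\right) = -141 - 0 = -141 + 0 = -141$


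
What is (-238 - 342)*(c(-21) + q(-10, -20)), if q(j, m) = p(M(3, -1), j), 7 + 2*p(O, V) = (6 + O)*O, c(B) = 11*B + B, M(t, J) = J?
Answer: 149640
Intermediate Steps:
c(B) = 12*B
p(O, V) = -7/2 + O*(6 + O)/2 (p(O, V) = -7/2 + ((6 + O)*O)/2 = -7/2 + (O*(6 + O))/2 = -7/2 + O*(6 + O)/2)
q(j, m) = -6 (q(j, m) = -7/2 + (½)*(-1)² + 3*(-1) = -7/2 + (½)*1 - 3 = -7/2 + ½ - 3 = -6)
(-238 - 342)*(c(-21) + q(-10, -20)) = (-238 - 342)*(12*(-21) - 6) = -580*(-252 - 6) = -580*(-258) = 149640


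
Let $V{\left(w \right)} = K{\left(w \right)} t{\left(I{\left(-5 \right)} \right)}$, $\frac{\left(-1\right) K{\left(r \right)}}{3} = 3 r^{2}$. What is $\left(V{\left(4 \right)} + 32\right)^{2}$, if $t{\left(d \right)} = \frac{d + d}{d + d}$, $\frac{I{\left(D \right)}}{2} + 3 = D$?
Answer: $12544$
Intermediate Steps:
$I{\left(D \right)} = -6 + 2 D$
$t{\left(d \right)} = 1$ ($t{\left(d \right)} = \frac{2 d}{2 d} = 2 d \frac{1}{2 d} = 1$)
$K{\left(r \right)} = - 9 r^{2}$ ($K{\left(r \right)} = - 3 \cdot 3 r^{2} = - 9 r^{2}$)
$V{\left(w \right)} = - 9 w^{2}$ ($V{\left(w \right)} = - 9 w^{2} \cdot 1 = - 9 w^{2}$)
$\left(V{\left(4 \right)} + 32\right)^{2} = \left(- 9 \cdot 4^{2} + 32\right)^{2} = \left(\left(-9\right) 16 + 32\right)^{2} = \left(-144 + 32\right)^{2} = \left(-112\right)^{2} = 12544$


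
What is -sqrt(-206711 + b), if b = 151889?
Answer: -I*sqrt(54822) ≈ -234.14*I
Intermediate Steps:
-sqrt(-206711 + b) = -sqrt(-206711 + 151889) = -sqrt(-54822) = -I*sqrt(54822)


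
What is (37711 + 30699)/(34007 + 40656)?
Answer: 68410/74663 ≈ 0.91625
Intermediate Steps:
(37711 + 30699)/(34007 + 40656) = 68410/74663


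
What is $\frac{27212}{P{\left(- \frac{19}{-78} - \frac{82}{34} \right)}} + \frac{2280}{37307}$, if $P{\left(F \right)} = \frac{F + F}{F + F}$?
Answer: $\frac{1015200364}{37307} \approx 27212.0$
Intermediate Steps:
$P{\left(F \right)} = 1$ ($P{\left(F \right)} = \frac{2 F}{2 F} = 2 F \frac{1}{2 F} = 1$)
$\frac{27212}{P{\left(- \frac{19}{-78} - \frac{82}{34} \right)}} + \frac{2280}{37307} = \frac{27212}{1} + \frac{2280}{37307} = 27212 \cdot 1 + 2280 \cdot \frac{1}{37307} = 27212 + \frac{2280}{37307} = \frac{1015200364}{37307}$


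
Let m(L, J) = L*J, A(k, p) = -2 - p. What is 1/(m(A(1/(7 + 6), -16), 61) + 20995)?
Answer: 1/21849 ≈ 4.5769e-5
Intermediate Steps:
m(L, J) = J*L
1/(m(A(1/(7 + 6), -16), 61) + 20995) = 1/(61*(-2 - 1*(-16)) + 20995) = 1/(61*(-2 + 16) + 20995) = 1/(61*14 + 20995) = 1/(854 + 20995) = 1/21849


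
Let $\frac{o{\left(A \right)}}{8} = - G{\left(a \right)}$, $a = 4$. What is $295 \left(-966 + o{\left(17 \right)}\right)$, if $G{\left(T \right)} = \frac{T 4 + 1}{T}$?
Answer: $-295000$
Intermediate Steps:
$G{\left(T \right)} = \frac{1 + 4 T}{T}$ ($G{\left(T \right)} = \frac{4 T + 1}{T} = \frac{1 + 4 T}{T}$)
$o{\left(A \right)} = -34$ ($o{\left(A \right)} = 8 \left(- (4 + \frac{1}{4})\right) = 8 \left(\left(-1\right) \frac{17}{4}\right) = 8 \left(- \frac{17}{4}\right) = -34$)
$295 \left(-966 + o{\left(17 \right)}\right) = 295 \left(-966 - 34\right) = 295 \left(-1000\right) = -295000$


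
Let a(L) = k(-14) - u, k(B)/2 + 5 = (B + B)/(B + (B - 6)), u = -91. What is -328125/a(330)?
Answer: -1115625/281 ≈ -3970.2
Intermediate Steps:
k(B) = -10 + 4*B/(-6 + 2*B) (k(B) = -10 + 2*((B + B)/(B + (B - 6))) = -10 + 2*((2*B)/(B + (-6 + B))) = -10 + 2*((2*B)/(-6 + 2*B)) = -10 + 2*(2*B/(-6 + 2*B)) = -10 + 4*B/(-6 + 2*B))
a(L) = 1405/17 (a(L) = 2*(15 - 4*(-14))/(-3 - 14) - 1*(-91) = 2*(15 + 56)/(-17) + 91 = 2*(-1/17)*71 + 91 = -142/17 + 91 = 1405/17)
-328125/a(330) = -328125/1405/17 = -328125*17/1405 = -1115625/281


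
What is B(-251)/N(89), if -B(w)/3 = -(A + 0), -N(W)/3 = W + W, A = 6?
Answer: -3/89 ≈ -0.033708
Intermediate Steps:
N(W) = -6*W (N(W) = -3*(W + W) = -6*W)
B(w) = 18 (B(w) = -(-3)*(6 + 0) = -(-3)*6 = -3*(-6) = 18)
B(-251)/N(89) = 18/((-6*89)) = 18/(-534) = 18*(-1/534) = -3/89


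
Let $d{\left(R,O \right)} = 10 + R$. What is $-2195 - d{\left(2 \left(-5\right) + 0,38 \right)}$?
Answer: $-2195$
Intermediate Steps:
$-2195 - d{\left(2 \left(-5\right) + 0,38 \right)} = -2195 - \left(10 + \left(2 \left(-5\right) + 0\right)\right) = -2195 - \left(10 + \left(-10 + 0\right)\right) = -2195 - \left(10 - 10\right) = -2195 - 0 = -2195 + 0 = -2195$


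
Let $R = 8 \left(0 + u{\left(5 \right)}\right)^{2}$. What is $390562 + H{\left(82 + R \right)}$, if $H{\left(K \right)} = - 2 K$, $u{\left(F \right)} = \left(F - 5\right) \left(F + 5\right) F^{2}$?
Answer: $390398$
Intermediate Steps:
$u{\left(F \right)} = F^{2} \left(-5 + F\right) \left(5 + F\right)$ ($u{\left(F \right)} = \left(-5 + F\right) \left(5 + F\right) F^{2} = F^{2} \left(-5 + F\right) \left(5 + F\right)$)
$R = 0$ ($R = 8 \left(0 + 5^{2} \left(-25 + 5^{2}\right)\right)^{2} = 8 \left(0 + 25 \left(-25 + 25\right)\right)^{2} = 8 \left(0 + 25 \cdot 0\right)^{2} = 8 \left(0 + 0\right)^{2} = 8 \cdot 0^{2} = 8 \cdot 0 = 0$)
$390562 + H{\left(82 + R \right)} = 390562 - 2 \left(82 + 0\right) = 390562 - 164 = 390398$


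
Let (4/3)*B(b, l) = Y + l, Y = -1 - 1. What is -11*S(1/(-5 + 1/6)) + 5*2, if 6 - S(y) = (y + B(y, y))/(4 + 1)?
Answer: -8714/145 ≈ -60.097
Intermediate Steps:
Y = -2
B(b, l) = -3/2 + 3*l/4 (B(b, l) = 3*(-2 + l)/4 = -3/2 + 3*l/4)
S(y) = 63/10 - 7*y/20 (S(y) = 6 - (y + (-3/2 + 3*y/4))/(4 + 1) = 6 - (-3/2 + 7*y/4)/5 = 6 - (-3/10 + 7*y/20) = 6 + (3/10 - 7*y/20) = 63/10 - 7*y/20)
-11*S(1/(-5 + 1/6)) + 5*2 = -11*(63/10 - 7/(20*(-5 + 1/6))) + 5*2 = -11*(63/10 - 7/(20*(-5 + ⅙))) + 10 = -11*(63/10 - 7/(20*(-29/6))) + 10 = -11*(63/10 - 7/20*(-6/29)) + 10 = -11*(63/10 + 21/290) + 10 = -11*924/145 + 10 = -10164/145 + 10 = -8714/145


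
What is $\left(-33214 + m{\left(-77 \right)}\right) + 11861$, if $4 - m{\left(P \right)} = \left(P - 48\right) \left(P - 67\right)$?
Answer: $-39349$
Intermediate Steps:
$m{\left(P \right)} = 4 - \left(-67 + P\right) \left(-48 + P\right)$ ($m{\left(P \right)} = 4 - \left(P - 48\right) \left(P - 67\right) = 4 - \left(-48 + P\right) \left(-67 + P\right) = 4 - \left(-67 + P\right) \left(-48 + P\right)$)
$\left(-33214 + m{\left(-77 \right)}\right) + 11861 = \left(-33214 - 17996\right) + 11861 = -51210 + 11861 = -39349$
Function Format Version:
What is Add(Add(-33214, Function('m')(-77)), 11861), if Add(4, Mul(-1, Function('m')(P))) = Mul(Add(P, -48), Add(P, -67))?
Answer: -39349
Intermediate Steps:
Function('m')(P) = Add(4, Mul(-1, Add(-67, P), Add(-48, P))) (Function('m')(P) = Add(4, Mul(-1, Mul(Add(P, -48), Add(P, -67)))) = Add(4, Mul(-1, Mul(Add(-48, P), Add(-67, P)))) = Add(4, Mul(-1, Mul(Add(-67, P), Add(-48, P)))) = Add(4, Mul(-1, Add(-67, P), Add(-48, P))))
Add(Add(-33214, Function('m')(-77)), 11861) = Add(Add(-33214, Add(-3212, Mul(-1, Pow(-77, 2)), Mul(115, -77))), 11861) = Add(Add(-33214, Add(-3212, Mul(-1, 5929), -8855)), 11861) = Add(Add(-33214, Add(-3212, -5929, -8855)), 11861) = Add(Add(-33214, -17996), 11861) = Add(-51210, 11861) = -39349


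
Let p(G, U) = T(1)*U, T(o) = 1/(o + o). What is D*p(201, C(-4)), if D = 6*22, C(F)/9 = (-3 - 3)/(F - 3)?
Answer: 3564/7 ≈ 509.14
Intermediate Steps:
T(o) = 1/(2*o)
C(F) = -54/(-3 + F) (C(F) = 9*((-3 - 3)/(F - 3)) = 9*(-6/(-3 + F)) = -54/(-3 + F))
p(G, U) = U/2 (p(G, U) = ((½)/1)*U = ((½)*1)*U = U/2)
D = 132
D*p(201, C(-4)) = 132*((-54/(-3 - 4))/2) = 132*((-54/(-7))/2) = 132*((-54*(-⅐))/2) = 132*((½)*(54/7)) = 132*(27/7) = 3564/7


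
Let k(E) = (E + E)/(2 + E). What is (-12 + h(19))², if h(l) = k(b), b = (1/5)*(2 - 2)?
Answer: 144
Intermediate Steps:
b = 0 (b = (1*(⅕))*0 = (⅕)*0 = 0)
k(E) = 2*E/(2 + E) (k(E) = (2*E)/(2 + E) = 2*E/(2 + E))
h(l) = 0 (h(l) = 2*0/(2 + 0) = 2*0/2 = 2*0*(½) = 0)
(-12 + h(19))² = (-12 + 0)² = (-12)² = 144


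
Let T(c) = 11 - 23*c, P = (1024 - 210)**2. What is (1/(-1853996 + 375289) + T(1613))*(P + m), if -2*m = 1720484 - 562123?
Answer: -9149393285037327/2957414 ≈ -3.0937e+9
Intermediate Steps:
m = -1158361/2 (m = -(1720484 - 562123)/2 = -1/2*1158361 = -1158361/2 ≈ -5.7918e+5)
P = 662596 (P = 814**2 = 662596)
(1/(-1853996 + 375289) + T(1613))*(P + m) = (1/(-1853996 + 375289) + (11 - 23*1613))*(662596 - 1158361/2) = (1/(-1478707) + (11 - 37099))*(166831/2) = (-1/1478707 - 37088)*(166831/2) = -54842285217/1478707*166831/2 = -9149393285037327/2957414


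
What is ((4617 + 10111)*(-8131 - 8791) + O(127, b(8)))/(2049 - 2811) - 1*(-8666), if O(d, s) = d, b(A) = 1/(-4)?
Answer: 255830581/762 ≈ 3.3574e+5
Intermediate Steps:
b(A) = -1/4
((4617 + 10111)*(-8131 - 8791) + O(127, b(8)))/(2049 - 2811) - 1*(-8666) = ((4617 + 10111)*(-8131 - 8791) + 127)/(2049 - 2811) - 1*(-8666) = (14728*(-16922) + 127)/(-762) + 8666 = (-249227216 + 127)*(-1/762) + 8666 = -249227089*(-1/762) + 8666 = 249227089/762 + 8666 = 255830581/762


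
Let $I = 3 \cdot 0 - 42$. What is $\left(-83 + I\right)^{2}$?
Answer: $15625$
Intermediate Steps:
$I = -42$ ($I = 0 - 42 = -42$)
$\left(-83 + I\right)^{2} = \left(-83 - 42\right)^{2} = \left(-125\right)^{2} = 15625$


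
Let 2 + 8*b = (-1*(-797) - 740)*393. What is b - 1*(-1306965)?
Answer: 10478119/8 ≈ 1.3098e+6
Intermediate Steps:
b = 22399/8 (b = -¼ + ((-1*(-797) - 740)*393)/8 = -¼ + ((797 - 740)*393)/8 = -¼ + (57*393)/8 = -¼ + (⅛)*22401 = -¼ + 22401/8 = 22399/8 ≈ 2799.9)
b - 1*(-1306965) = 22399/8 - 1*(-1306965) = 22399/8 + 1306965 = 10478119/8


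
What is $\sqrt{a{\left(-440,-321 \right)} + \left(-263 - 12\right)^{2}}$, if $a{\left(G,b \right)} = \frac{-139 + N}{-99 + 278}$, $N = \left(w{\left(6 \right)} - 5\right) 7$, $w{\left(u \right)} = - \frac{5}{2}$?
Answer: $\frac{\sqrt{9692265386}}{358} \approx 275.0$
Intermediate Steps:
$w{\left(u \right)} = - \frac{5}{2}$ ($w{\left(u \right)} = \left(-5\right) \frac{1}{2} = - \frac{5}{2}$)
$N = - \frac{105}{2}$ ($N = \left(- \frac{5}{2} - 5\right) 7 = \left(- \frac{15}{2}\right) 7 = - \frac{105}{2} \approx -52.5$)
$a{\left(G,b \right)} = - \frac{383}{358}$ ($a{\left(G,b \right)} = \frac{-139 - \frac{105}{2}}{-99 + 278} = - \frac{383}{2 \cdot 179} = \left(- \frac{383}{2}\right) \frac{1}{179} = - \frac{383}{358}$)
$\sqrt{a{\left(-440,-321 \right)} + \left(-263 - 12\right)^{2}} = \sqrt{- \frac{383}{358} + \left(-263 - 12\right)^{2}} = \sqrt{- \frac{383}{358} + \left(-275\right)^{2}} = \sqrt{- \frac{383}{358} + 75625} = \sqrt{\frac{27073367}{358}} = \frac{\sqrt{9692265386}}{358}$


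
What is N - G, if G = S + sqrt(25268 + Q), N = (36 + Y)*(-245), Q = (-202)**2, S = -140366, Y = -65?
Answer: 147471 - 2*sqrt(16518) ≈ 1.4721e+5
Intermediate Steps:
Q = 40804
N = 7105 (N = (36 - 65)*(-245) = -29*(-245) = 7105)
G = -140366 + 2*sqrt(16518) (G = -140366 + sqrt(25268 + 40804) = -140366 + sqrt(66072) = -140366 + 2*sqrt(16518) ≈ -1.4011e+5)
N - G = 7105 - (-140366 + 2*sqrt(16518)) = 7105 + (140366 - 2*sqrt(16518)) = 147471 - 2*sqrt(16518)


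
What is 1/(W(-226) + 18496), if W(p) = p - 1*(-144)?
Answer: 1/18414 ≈ 5.4307e-5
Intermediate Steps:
W(p) = 144 + p (W(p) = p + 144 = 144 + p)
1/(W(-226) + 18496) = 1/((144 - 226) + 18496) = 1/(-82 + 18496) = 1/18414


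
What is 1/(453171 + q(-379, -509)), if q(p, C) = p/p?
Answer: 1/453172 ≈ 2.2067e-6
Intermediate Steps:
q(p, C) = 1
1/(453171 + q(-379, -509)) = 1/(453171 + 1) = 1/453172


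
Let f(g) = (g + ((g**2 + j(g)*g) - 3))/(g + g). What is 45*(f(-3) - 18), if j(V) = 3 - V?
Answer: -1395/2 ≈ -697.50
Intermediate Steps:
f(g) = (-3 + g + g**2 + g*(3 - g))/(2*g) (f(g) = (g + ((g**2 + (3 - g)*g) - 3))/(g + g) = (g + ((g**2 + g*(3 - g)) - 3))/((2*g)) = (g + (-3 + g**2 + g*(3 - g)))*(1/(2*g)) = (-3 + g + g**2 + g*(3 - g))*(1/(2*g)) = (-3 + g + g**2 + g*(3 - g))/(2*g))
45*(f(-3) - 18) = 45*((2 - 3/2/(-3)) - 18) = 45*((2 - 3/2*(-1/3)) - 18) = 45*((2 + 1/2) - 18) = 45*(5/2 - 18) = 45*(-31/2) = -1395/2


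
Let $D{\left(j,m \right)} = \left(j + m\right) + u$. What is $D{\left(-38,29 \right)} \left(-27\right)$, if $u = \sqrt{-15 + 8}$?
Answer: $243 - 27 i \sqrt{7} \approx 243.0 - 71.435 i$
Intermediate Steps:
$u = i \sqrt{7}$ ($u = \sqrt{-7} = i \sqrt{7} \approx 2.6458 i$)
$D{\left(j,m \right)} = j + m + i \sqrt{7}$ ($D{\left(j,m \right)} = \left(j + m\right) + i \sqrt{7} = j + m + i \sqrt{7}$)
$D{\left(-38,29 \right)} \left(-27\right) = \left(-38 + 29 + i \sqrt{7}\right) \left(-27\right) = \left(-9 + i \sqrt{7}\right) \left(-27\right) = 243 - 27 i \sqrt{7}$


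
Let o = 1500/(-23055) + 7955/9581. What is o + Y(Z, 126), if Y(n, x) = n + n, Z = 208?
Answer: 6137283487/14725997 ≈ 416.77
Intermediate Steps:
Y(n, x) = 2*n
o = 11268735/14725997 (o = 1500*(-1/23055) + 7955*(1/9581) = -100/1537 + 7955/9581 = 11268735/14725997 ≈ 0.76523)
o + Y(Z, 126) = 11268735/14725997 + 2*208 = 11268735/14725997 + 416 = 6137283487/14725997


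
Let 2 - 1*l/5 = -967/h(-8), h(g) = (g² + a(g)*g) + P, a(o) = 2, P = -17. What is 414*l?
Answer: 2130030/31 ≈ 68711.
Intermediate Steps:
h(g) = -17 + g² + 2*g (h(g) = (g² + 2*g) - 17 = -17 + g² + 2*g)
l = 5145/31 (l = 10 - (-4835)/(-17 + (-8)² + 2*(-8)) = 10 - (-4835)/(-17 + 64 - 16) = 10 - (-4835)/31 = 10 - 5*(-967/31) = 10 + 4835/31 = 5145/31 ≈ 165.97)
414*l = 414*(5145/31) = 2130030/31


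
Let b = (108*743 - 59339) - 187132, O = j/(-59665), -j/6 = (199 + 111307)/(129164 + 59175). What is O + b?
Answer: -1867933762481709/11237246435 ≈ -1.6623e+5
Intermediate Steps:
j = -669036/188339 (j = -6*(199 + 111307)/(129164 + 59175) = -669036/188339 ≈ -3.5523)
O = 669036/11237246435 (O = -669036/188339/(-59665) = -669036/188339*(-1/59665) = 669036/11237246435 ≈ 5.9537e-5)
b = -166227 (b = (80244 - 59339) - 187132 = 20905 - 187132 = -166227)
O + b = 669036/11237246435 - 166227 = -1867933762481709/11237246435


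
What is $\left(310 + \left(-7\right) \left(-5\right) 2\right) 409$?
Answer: $155420$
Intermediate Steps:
$\left(310 + \left(-7\right) \left(-5\right) 2\right) 409 = \left(310 + 35 \cdot 2\right) 409 = \left(310 + 70\right) 409 = 380 \cdot 409 = 155420$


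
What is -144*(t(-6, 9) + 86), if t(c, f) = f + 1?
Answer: -13824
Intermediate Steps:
t(c, f) = 1 + f
-144*(t(-6, 9) + 86) = -144*((1 + 9) + 86) = -144*(10 + 86) = -144*96 = -13824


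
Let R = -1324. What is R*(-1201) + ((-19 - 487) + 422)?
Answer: 1590040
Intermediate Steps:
R*(-1201) + ((-19 - 487) + 422) = -1324*(-1201) + ((-19 - 487) + 422) = 1590124 + (-506 + 422) = 1590124 - 84 = 1590040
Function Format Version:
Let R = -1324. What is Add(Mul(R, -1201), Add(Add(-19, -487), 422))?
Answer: 1590040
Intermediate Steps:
Add(Mul(R, -1201), Add(Add(-19, -487), 422)) = Add(Mul(-1324, -1201), Add(Add(-19, -487), 422)) = Add(1590124, Add(-506, 422)) = Add(1590124, -84) = 1590040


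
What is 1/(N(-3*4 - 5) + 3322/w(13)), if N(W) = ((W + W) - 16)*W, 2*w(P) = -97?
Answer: 97/75806 ≈ 0.0012796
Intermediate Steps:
w(P) = -97/2 (w(P) = (½)*(-97) = -97/2)
N(W) = W*(-16 + 2*W) (N(W) = (2*W - 16)*W = (-16 + 2*W)*W = W*(-16 + 2*W))
1/(N(-3*4 - 5) + 3322/w(13)) = 1/(2*(-3*4 - 5)*(-8 + (-3*4 - 5)) + 3322/(-97/2)) = 1/(2*(-12 - 5)*(-8 + (-12 - 5)) + 3322*(-2/97)) = 1/(2*(-17)*(-8 - 17) - 6644/97) = 1/(2*(-17)*(-25) - 6644/97) = 1/(850 - 6644/97) = 1/(75806/97) = 97/75806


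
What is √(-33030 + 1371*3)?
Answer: 9*I*√357 ≈ 170.05*I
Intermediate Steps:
√(-33030 + 1371*3) = √(-33030 + 4113) = √(-28917) = 9*I*√357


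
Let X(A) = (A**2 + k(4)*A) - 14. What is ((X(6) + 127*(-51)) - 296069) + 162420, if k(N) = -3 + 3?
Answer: -140104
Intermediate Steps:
k(N) = 0
X(A) = -14 + A**2 (X(A) = (A**2 + 0*A) - 14 = (A**2 + 0) - 14 = A**2 - 14 = -14 + A**2)
((X(6) + 127*(-51)) - 296069) + 162420 = (((-14 + 6**2) + 127*(-51)) - 296069) + 162420 = (((-14 + 36) - 6477) - 296069) + 162420 = ((22 - 6477) - 296069) + 162420 = (-6455 - 296069) + 162420 = -302524 + 162420 = -140104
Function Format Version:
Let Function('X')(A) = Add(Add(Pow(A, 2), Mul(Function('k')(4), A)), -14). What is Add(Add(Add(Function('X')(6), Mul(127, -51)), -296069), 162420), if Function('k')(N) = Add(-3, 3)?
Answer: -140104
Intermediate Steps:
Function('k')(N) = 0
Function('X')(A) = Add(-14, Pow(A, 2)) (Function('X')(A) = Add(Add(Pow(A, 2), Mul(0, A)), -14) = Add(Add(Pow(A, 2), 0), -14) = Add(Pow(A, 2), -14) = Add(-14, Pow(A, 2)))
Add(Add(Add(Function('X')(6), Mul(127, -51)), -296069), 162420) = Add(Add(Add(Add(-14, Pow(6, 2)), Mul(127, -51)), -296069), 162420) = Add(Add(Add(Add(-14, 36), -6477), -296069), 162420) = Add(Add(Add(22, -6477), -296069), 162420) = Add(Add(-6455, -296069), 162420) = Add(-302524, 162420) = -140104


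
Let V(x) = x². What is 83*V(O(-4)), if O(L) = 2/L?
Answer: 83/4 ≈ 20.750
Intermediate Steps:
83*V(O(-4)) = 83*(2/(-4))² = 83*(2*(-¼))² = 83*(-½)² = 83*(¼) = 83/4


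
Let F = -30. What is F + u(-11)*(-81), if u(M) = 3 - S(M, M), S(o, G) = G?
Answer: -1164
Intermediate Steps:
u(M) = 3 - M
F + u(-11)*(-81) = -30 + (3 - 1*(-11))*(-81) = -30 + (3 + 11)*(-81) = -30 + 14*(-81) = -30 - 1134 = -1164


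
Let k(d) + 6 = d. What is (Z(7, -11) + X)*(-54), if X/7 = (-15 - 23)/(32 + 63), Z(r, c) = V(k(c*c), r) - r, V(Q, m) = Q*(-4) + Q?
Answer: 95796/5 ≈ 19159.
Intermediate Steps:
k(d) = -6 + d
V(Q, m) = -3*Q (V(Q, m) = -4*Q + Q = -3*Q)
Z(r, c) = 18 - r - 3*c² (Z(r, c) = -3*(-6 + c*c) - r = -3*(-6 + c²) - r = (18 - 3*c²) - r = 18 - r - 3*c²)
X = -14/5 (X = 7*((-15 - 23)/(32 + 63)) = 7*(-38/95) = 7*(-38*1/95) = 7*(-⅖) = -14/5 ≈ -2.8000)
(Z(7, -11) + X)*(-54) = ((18 - 1*7 - 3*(-11)²) - 14/5)*(-54) = ((18 - 7 - 3*121) - 14/5)*(-54) = ((18 - 7 - 363) - 14/5)*(-54) = (-352 - 14/5)*(-54) = -1774/5*(-54) = 95796/5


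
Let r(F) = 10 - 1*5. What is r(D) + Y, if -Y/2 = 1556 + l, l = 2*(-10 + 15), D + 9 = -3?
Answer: -3127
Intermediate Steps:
D = -12 (D = -9 - 3 = -12)
r(F) = 5 (r(F) = 10 - 5 = 5)
l = 10 (l = 2*5 = 10)
Y = -3132 (Y = -2*(1556 + 10) = -2*1566 = -3132)
r(D) + Y = 5 - 3132 = -3127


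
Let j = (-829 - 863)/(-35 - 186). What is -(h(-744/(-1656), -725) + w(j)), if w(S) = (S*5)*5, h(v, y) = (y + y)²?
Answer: -464694800/221 ≈ -2.1027e+6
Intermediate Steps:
j = 1692/221 (j = -1692/(-221) = -1692*(-1/221) = 1692/221 ≈ 7.6561)
h(v, y) = 4*y² (h(v, y) = (2*y)² = 4*y²)
w(S) = 25*S (w(S) = (5*S)*5 = 25*S)
-(h(-744/(-1656), -725) + w(j)) = -(4*(-725)² + 25*(1692/221)) = -(4*525625 + 42300/221) = -(2102500 + 42300/221) = -1*464694800/221 = -464694800/221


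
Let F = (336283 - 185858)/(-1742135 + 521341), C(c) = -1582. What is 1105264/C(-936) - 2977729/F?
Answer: 2875355084520766/118986175 ≈ 2.4165e+7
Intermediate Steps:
F = -150425/1220794 (F = 150425/(-1220794) = 150425*(-1/1220794) = -150425/1220794 ≈ -0.12322)
1105264/C(-936) - 2977729/F = 1105264/(-1582) - 2977729/(-150425/1220794) = 1105264*(-1/1582) - 2977729*(-1220794/150425) = -552632/791 + 3635193696826/150425 = 2875355084520766/118986175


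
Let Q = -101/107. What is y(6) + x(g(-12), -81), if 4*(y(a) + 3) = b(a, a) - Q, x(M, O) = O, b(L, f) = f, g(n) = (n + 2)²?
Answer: -35209/428 ≈ -82.264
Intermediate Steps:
g(n) = (2 + n)²
Q = -101/107 (Q = -101*1/107 = -101/107 ≈ -0.94392)
y(a) = -1183/428 + a/4 (y(a) = -3 + (a - 1*(-101/107))/4 = -3 + (a + 101/107)/4 = -3 + (101/107 + a)/4 = -3 + (101/428 + a/4) = -1183/428 + a/4)
y(6) + x(g(-12), -81) = (-1183/428 + (¼)*6) - 81 = (-1183/428 + 3/2) - 81 = -541/428 - 81 = -35209/428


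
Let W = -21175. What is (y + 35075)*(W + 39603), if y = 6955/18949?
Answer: 12248043599640/18949 ≈ 6.4637e+8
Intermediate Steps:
y = 6955/18949 (y = 6955*(1/18949) = 6955/18949 ≈ 0.36704)
(y + 35075)*(W + 39603) = (6955/18949 + 35075)*(-21175 + 39603) = (664643130/18949)*18428 = 12248043599640/18949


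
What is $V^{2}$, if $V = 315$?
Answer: $99225$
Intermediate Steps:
$V^{2} = 315^{2} = 99225$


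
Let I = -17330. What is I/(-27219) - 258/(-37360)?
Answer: 327235651/508450920 ≈ 0.64359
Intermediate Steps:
I/(-27219) - 258/(-37360) = -17330/(-27219) - 258/(-37360) = -17330*(-1/27219) - 258*(-1/37360) = 17330/27219 + 129/18680 = 327235651/508450920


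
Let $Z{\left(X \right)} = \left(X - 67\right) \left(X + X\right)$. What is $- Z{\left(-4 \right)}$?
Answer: $-568$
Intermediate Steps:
$Z{\left(X \right)} = 2 X \left(-67 + X\right)$ ($Z{\left(X \right)} = \left(-67 + X\right) 2 X = 2 X \left(-67 + X\right)$)
$- Z{\left(-4 \right)} = - 2 \left(-4\right) \left(-67 - 4\right) = - 2 \left(-4\right) \left(-71\right) = \left(-1\right) 568 = -568$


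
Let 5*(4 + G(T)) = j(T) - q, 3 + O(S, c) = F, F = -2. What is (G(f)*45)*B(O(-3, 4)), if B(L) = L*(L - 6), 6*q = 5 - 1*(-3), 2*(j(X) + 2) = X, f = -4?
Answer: -12540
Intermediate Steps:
j(X) = -2 + X/2
O(S, c) = -5 (O(S, c) = -3 - 2 = -5)
q = 4/3 (q = (5 - 1*(-3))/6 = (5 + 3)/6 = (1/6)*8 = 4/3 ≈ 1.3333)
B(L) = L*(-6 + L)
G(T) = -14/3 + T/10 (G(T) = -4 + ((-2 + T/2) - 1*4/3)/5 = -4 + ((-2 + T/2) - 4/3)/5 = -4 + (-10/3 + T/2)/5 = -4 + (-2/3 + T/10) = -14/3 + T/10)
(G(f)*45)*B(O(-3, 4)) = ((-14/3 + (1/10)*(-4))*45)*(-5*(-6 - 5)) = ((-14/3 - 2/5)*45)*(-5*(-11)) = -76/15*45*55 = -228*55 = -12540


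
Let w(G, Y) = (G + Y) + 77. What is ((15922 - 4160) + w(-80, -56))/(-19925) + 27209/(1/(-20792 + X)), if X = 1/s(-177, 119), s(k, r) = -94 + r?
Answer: -2254427834306/3985 ≈ -5.6573e+8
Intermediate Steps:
X = 1/25 (X = 1/(-94 + 119) = 1/25 ≈ 0.040000)
w(G, Y) = 77 + G + Y
((15922 - 4160) + w(-80, -56))/(-19925) + 27209/(1/(-20792 + X)) = ((15922 - 4160) + (77 - 80 - 56))/(-19925) + 27209/(1/(-20792 + 1/25)) = (11762 - 59)*(-1/19925) + 27209/(1/(-519799/25)) = 11703*(-1/19925) + 27209/(-25/519799) = -11703/19925 + 27209*(-519799/25) = -11703/19925 - 14143210991/25 = -2254427834306/3985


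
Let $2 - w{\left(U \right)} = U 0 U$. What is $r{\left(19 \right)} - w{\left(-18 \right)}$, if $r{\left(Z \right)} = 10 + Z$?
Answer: $27$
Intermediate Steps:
$w{\left(U \right)} = 2$ ($w{\left(U \right)} = 2 - U 0 U = 2 - 0 U = 2 - 0 = 2 + 0 = 2$)
$r{\left(19 \right)} - w{\left(-18 \right)} = \left(10 + 19\right) - 2 = 29 - 2 = 27$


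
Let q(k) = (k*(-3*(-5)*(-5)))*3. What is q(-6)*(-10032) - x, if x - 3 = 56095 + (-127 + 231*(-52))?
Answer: -13587159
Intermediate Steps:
q(k) = -225*k (q(k) = (k*(15*(-5)))*3 = (k*(-75))*3 = -75*k*3 = -225*k)
x = 43959 (x = 3 + (56095 + (-127 + 231*(-52))) = 3 + (56095 + (-127 - 12012)) = 3 + (56095 - 12139) = 3 + 43956 = 43959)
q(-6)*(-10032) - x = -225*(-6)*(-10032) - 1*43959 = 1350*(-10032) - 43959 = -13543200 - 43959 = -13587159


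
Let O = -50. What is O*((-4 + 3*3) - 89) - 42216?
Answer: -38016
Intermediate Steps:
O*((-4 + 3*3) - 89) - 42216 = -50*((-4 + 3*3) - 89) - 42216 = -50*((-4 + 9) - 89) - 42216 = -50*(5 - 89) - 42216 = -50*(-84) - 42216 = 4200 - 42216 = -38016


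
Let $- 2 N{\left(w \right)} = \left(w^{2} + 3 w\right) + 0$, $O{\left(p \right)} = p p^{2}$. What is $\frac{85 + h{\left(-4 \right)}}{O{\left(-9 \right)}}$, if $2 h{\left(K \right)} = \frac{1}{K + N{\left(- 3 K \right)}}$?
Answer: $- \frac{15979}{137052} \approx -0.11659$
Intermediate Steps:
$O{\left(p \right)} = p^{3}$
$N{\left(w \right)} = - \frac{3 w}{2} - \frac{w^{2}}{2}$ ($N{\left(w \right)} = - \frac{\left(w^{2} + 3 w\right) + 0}{2} = - \frac{w^{2} + 3 w}{2} = - \frac{3 w}{2} - \frac{w^{2}}{2}$)
$h{\left(K \right)} = \frac{1}{2 \left(K + \frac{3 K \left(3 - 3 K\right)}{2}\right)}$ ($h{\left(K \right)} = \frac{1}{2 \left(K - \frac{- 3 K \left(3 - 3 K\right)}{2}\right)} = \frac{1}{2 \left(K + \frac{3 K \left(3 - 3 K\right)}{2}\right)}$)
$\frac{85 + h{\left(-4 \right)}}{O{\left(-9 \right)}} = \frac{85 - \frac{1}{\left(-4\right) \left(-11 + 9 \left(-4\right)\right)}}{\left(-9\right)^{3}} = \frac{85 - - \frac{1}{4 \left(-11 - 36\right)}}{-729} = \left(85 - - \frac{1}{4 \left(-47\right)}\right) \left(- \frac{1}{729}\right) = \left(85 - \left(- \frac{1}{4}\right) \left(- \frac{1}{47}\right)\right) \left(- \frac{1}{729}\right) = \left(85 - \frac{1}{188}\right) \left(- \frac{1}{729}\right) = \frac{15979}{188} \left(- \frac{1}{729}\right) = - \frac{15979}{137052}$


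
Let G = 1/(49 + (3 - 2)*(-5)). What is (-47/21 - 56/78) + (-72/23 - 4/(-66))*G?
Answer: -4597777/1519518 ≈ -3.0258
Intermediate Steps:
G = 1/44 (G = 1/(49 + 1*(-5)) = 1/(49 - 5) = 1/44 ≈ 0.022727)
(-47/21 - 56/78) + (-72/23 - 4/(-66))*G = (-47/21 - 56/78) + (-72/23 - 4/(-66))*(1/44) = (-47*1/21 - 56*1/78) + (-72*1/23 - 4*(-1/66))*(1/44) = (-47/21 - 28/39) + (-72/23 + 2/33)*(1/44) = -269/91 - 2330/759*1/44 = -269/91 - 1165/16698 = -4597777/1519518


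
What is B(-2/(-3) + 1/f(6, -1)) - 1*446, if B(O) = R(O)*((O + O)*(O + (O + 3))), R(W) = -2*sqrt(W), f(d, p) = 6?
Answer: -446 - 70*sqrt(30)/27 ≈ -460.20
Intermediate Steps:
B(O) = -4*O**(3/2)*(3 + 2*O) (B(O) = (-2*sqrt(O))*((O + O)*(O + (O + 3))) = (-2*sqrt(O))*((2*O)*(O + (3 + O))) = (-2*sqrt(O))*((2*O)*(3 + 2*O)) = (-2*sqrt(O))*(2*O*(3 + 2*O)) = -4*O**(3/2)*(3 + 2*O))
B(-2/(-3) + 1/f(6, -1)) - 1*446 = (-2/(-3) + 1/6)**(3/2)*(-12 - 8*(-2/(-3) + 1/6)) - 1*446 = (-2*(-1/3) + 1*(1/6))**(3/2)*(-12 - 8*(-2*(-1/3) + 1*(1/6))) - 446 = (2/3 + 1/6)**(3/2)*(-12 - 8*(2/3 + 1/6)) - 446 = (5/6)**(3/2)*(-12 - 8*5/6) - 446 = (5*sqrt(30)/36)*(-12 - 20/3) - 446 = (5*sqrt(30)/36)*(-56/3) - 446 = -70*sqrt(30)/27 - 446 = -446 - 70*sqrt(30)/27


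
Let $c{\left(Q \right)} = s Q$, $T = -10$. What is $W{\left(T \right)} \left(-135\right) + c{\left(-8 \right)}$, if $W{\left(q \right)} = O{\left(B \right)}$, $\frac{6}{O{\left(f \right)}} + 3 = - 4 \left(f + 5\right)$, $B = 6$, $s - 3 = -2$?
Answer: $\frac{434}{47} \approx 9.234$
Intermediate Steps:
$s = 1$ ($s = 3 - 2 = 1$)
$O{\left(f \right)} = \frac{6}{-23 - 4 f}$ ($O{\left(f \right)} = \frac{6}{-3 - 4 \left(f + 5\right)} = \frac{6}{-3 - 4 \left(5 + f\right)} = \frac{6}{-3 - \left(20 + 4 f\right)} = \frac{6}{-23 - 4 f}$)
$W{\left(q \right)} = - \frac{6}{47}$ ($W{\left(q \right)} = - \frac{6}{23 + 4 \cdot 6} = - \frac{6}{23 + 24} = - \frac{6}{47}$)
$c{\left(Q \right)} = Q$ ($c{\left(Q \right)} = 1 Q = Q$)
$W{\left(T \right)} \left(-135\right) + c{\left(-8 \right)} = \left(- \frac{6}{47}\right) \left(-135\right) - 8 = \frac{810}{47} - 8 = \frac{434}{47}$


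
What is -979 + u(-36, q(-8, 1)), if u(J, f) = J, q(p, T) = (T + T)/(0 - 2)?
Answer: -1015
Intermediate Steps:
q(p, T) = -T (q(p, T) = (2*T)/(-2) = (2*T)*(-½) = -T)
-979 + u(-36, q(-8, 1)) = -979 - 36 = -1015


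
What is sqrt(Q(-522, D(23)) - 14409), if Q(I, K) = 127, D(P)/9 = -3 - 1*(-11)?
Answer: I*sqrt(14282) ≈ 119.51*I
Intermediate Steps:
D(P) = 72 (D(P) = 9*(-3 - 1*(-11)) = 9*(-3 + 11) = 9*8 = 72)
sqrt(Q(-522, D(23)) - 14409) = sqrt(127 - 14409) = sqrt(-14282) = I*sqrt(14282)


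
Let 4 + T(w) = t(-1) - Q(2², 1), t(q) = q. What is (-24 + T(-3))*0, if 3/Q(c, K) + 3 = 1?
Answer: 0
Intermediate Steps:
Q(c, K) = -3/2 (Q(c, K) = 3/(-3 + 1) = 3/(-2) = 3*(-½) = -3/2)
T(w) = -7/2 (T(w) = -4 + (-1 - 1*(-3/2)) = -4 + (-1 + 3/2) = -4 + ½ = -7/2)
(-24 + T(-3))*0 = (-24 - 7/2)*0 = -55/2*0 = 0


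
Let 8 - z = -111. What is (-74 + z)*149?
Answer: 6705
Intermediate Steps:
z = 119 (z = 8 - 1*(-111) = 8 + 111 = 119)
(-74 + z)*149 = (-74 + 119)*149 = 45*149 = 6705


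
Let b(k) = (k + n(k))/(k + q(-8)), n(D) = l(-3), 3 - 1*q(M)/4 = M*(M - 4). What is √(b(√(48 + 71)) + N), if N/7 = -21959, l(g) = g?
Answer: √(-57181233 + 153712*√119)/√(372 - √119) ≈ 392.06*I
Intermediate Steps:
q(M) = 12 - 4*M*(-4 + M) (q(M) = 12 - 4*M*(M - 4) = 12 - 4*M*(-4 + M))
n(D) = -3
N = -153713 (N = 7*(-21959) = -153713)
b(k) = (-3 + k)/(-372 + k) (b(k) = (k - 3)/(k + (12 - 4*(-8)² + 16*(-8))) = (-3 + k)/(k + (12 - 4*64 - 128)) = (-3 + k)/(k + (12 - 256 - 128)) = (-3 + k)/(k - 372) = (-3 + k)/(-372 + k))
√(b(√(48 + 71)) + N) = √((-3 + √(48 + 71))/(-372 + √(48 + 71)) - 153713) = √((-3 + √119)/(-372 + √119) - 153713) = √(-153713 + (-3 + √119)/(-372 + √119))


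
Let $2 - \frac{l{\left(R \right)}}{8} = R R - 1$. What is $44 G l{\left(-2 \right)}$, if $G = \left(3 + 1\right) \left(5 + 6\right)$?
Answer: $-15488$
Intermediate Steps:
$G = 44$ ($G = 4 \cdot 11 = 44$)
$l{\left(R \right)} = 24 - 8 R^{2}$ ($l{\left(R \right)} = 16 - 8 \left(R R - 1\right) = 16 - 8 \left(R^{2} - 1\right) = 16 - 8 \left(-1 + R^{2}\right) = 16 - \left(-8 + 8 R^{2}\right) = 24 - 8 R^{2}$)
$44 G l{\left(-2 \right)} = 44 \cdot 44 \left(24 - 8 \left(-2\right)^{2}\right) = 1936 \left(24 - 32\right) = 1936 \left(-8\right) = -15488$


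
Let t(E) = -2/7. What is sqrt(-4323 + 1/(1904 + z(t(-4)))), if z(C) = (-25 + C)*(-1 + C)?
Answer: I*sqrt(38923951544122)/94889 ≈ 65.75*I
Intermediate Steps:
t(E) = -2/7 (t(E) = -2*1/7 = -2/7)
z(C) = (-1 + C)*(-25 + C)
sqrt(-4323 + 1/(1904 + z(t(-4)))) = sqrt(-4323 + 1/(1904 + (25 + (-2/7)**2 - 26*(-2/7)))) = sqrt(-4323 + 1/(1904 + (25 + 4/49 + 52/7))) = sqrt(-4323 + 1/(1904 + 1593/49)) = sqrt(-4323 + 1/(94889/49)) = sqrt(-4323 + 49/94889) = sqrt(-410205098/94889) = I*sqrt(38923951544122)/94889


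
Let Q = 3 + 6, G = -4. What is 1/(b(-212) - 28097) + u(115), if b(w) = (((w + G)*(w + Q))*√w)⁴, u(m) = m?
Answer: 19105953589789675630473806/166138726867736309830207 ≈ 115.00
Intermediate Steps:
Q = 9
b(w) = w²*(-4 + w)⁴*(9 + w)⁴ (b(w) = (((w - 4)*(w + 9))*√w)⁴ = (((-4 + w)*(9 + w))*√w)⁴ = (√w*(-4 + w)*(9 + w))⁴ = w²*(-4 + w)⁴*(9 + w)⁴)
1/(b(-212) - 28097) + u(115) = 1/((-212)²*(-4 - 212)⁴*(9 - 212)⁴ - 28097) + 115 = 1/(44944*(-216)⁴*(-203)⁴ - 28097) + 115 = 1/(44944*2176782336*1698181681 - 28097) + 115 = 1/(166138726867736309858304 - 28097) + 115 = 1/166138726867736309830207 + 115 = 19105953589789675630473806/166138726867736309830207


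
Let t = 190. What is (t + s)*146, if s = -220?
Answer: -4380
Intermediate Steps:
(t + s)*146 = (190 - 220)*146 = -30*146 = -4380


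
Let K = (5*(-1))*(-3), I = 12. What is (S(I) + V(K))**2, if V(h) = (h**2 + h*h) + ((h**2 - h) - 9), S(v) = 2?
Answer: 426409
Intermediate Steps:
K = 15 (K = -5*(-3) = 15)
V(h) = -9 - h + 3*h**2 (V(h) = (h**2 + h**2) + (-9 + h**2 - h) = 2*h**2 + (-9 + h**2 - h) = -9 - h + 3*h**2)
(S(I) + V(K))**2 = (2 + (-9 - 1*15 + 3*15**2))**2 = (2 + (-9 - 15 + 3*225))**2 = (2 + (-9 - 15 + 675))**2 = (2 + 651)**2 = 653**2 = 426409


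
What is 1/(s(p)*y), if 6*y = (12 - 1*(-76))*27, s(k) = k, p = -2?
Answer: -1/792 ≈ -0.0012626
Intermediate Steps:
y = 396 (y = ((12 - 1*(-76))*27)/6 = ((12 + 76)*27)/6 = (88*27)/6 = (1/6)*2376 = 396)
1/(s(p)*y) = 1/(-2*396) = -1/2*1/396 = -1/792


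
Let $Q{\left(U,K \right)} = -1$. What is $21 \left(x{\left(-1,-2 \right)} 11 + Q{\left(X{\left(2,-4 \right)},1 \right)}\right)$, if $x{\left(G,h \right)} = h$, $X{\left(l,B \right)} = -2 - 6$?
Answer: $-483$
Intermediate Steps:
$X{\left(l,B \right)} = -8$ ($X{\left(l,B \right)} = -2 - 6 = -8$)
$21 \left(x{\left(-1,-2 \right)} 11 + Q{\left(X{\left(2,-4 \right)},1 \right)}\right) = 21 \left(\left(-2\right) 11 - 1\right) = 21 \left(-22 - 1\right) = 21 \left(-23\right) = -483$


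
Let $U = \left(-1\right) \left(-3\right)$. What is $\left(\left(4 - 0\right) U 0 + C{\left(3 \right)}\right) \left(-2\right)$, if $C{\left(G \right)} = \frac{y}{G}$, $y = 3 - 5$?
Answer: $\frac{4}{3} \approx 1.3333$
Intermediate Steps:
$U = 3$
$y = -2$ ($y = 3 - 5 = -2$)
$C{\left(G \right)} = - \frac{2}{G}$
$\left(\left(4 - 0\right) U 0 + C{\left(3 \right)}\right) \left(-2\right) = \left(\left(4 - 0\right) 3 \cdot 0 - \frac{2}{3}\right) \left(-2\right) = \left(\left(4 + 0\right) 3 \cdot 0 - \frac{2}{3}\right) \left(-2\right) = \left(4 \cdot 3 \cdot 0 - \frac{2}{3}\right) \left(-2\right) = \left(12 \cdot 0 - \frac{2}{3}\right) \left(-2\right) = \left(0 - \frac{2}{3}\right) \left(-2\right) = \left(- \frac{2}{3}\right) \left(-2\right) = \frac{4}{3}$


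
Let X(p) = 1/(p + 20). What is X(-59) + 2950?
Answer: 115049/39 ≈ 2950.0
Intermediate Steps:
X(p) = 1/(20 + p)
X(-59) + 2950 = 1/(20 - 59) + 2950 = 1/(-39) + 2950 = -1/39 + 2950 = 115049/39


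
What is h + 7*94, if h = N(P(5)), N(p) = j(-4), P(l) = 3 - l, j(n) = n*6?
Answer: 634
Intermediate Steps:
j(n) = 6*n
N(p) = -24 (N(p) = 6*(-4) = -24)
h = -24
h + 7*94 = -24 + 7*94 = -24 + 658 = 634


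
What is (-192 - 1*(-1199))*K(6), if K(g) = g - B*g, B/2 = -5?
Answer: 66462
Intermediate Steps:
B = -10 (B = 2*(-5) = -10)
K(g) = 11*g (K(g) = g - (-10)*g = g + 10*g = 11*g)
(-192 - 1*(-1199))*K(6) = (-192 - 1*(-1199))*(11*6) = (-192 + 1199)*66 = 1007*66 = 66462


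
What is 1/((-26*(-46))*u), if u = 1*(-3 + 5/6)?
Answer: -3/7774 ≈ -0.00038590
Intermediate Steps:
u = -13/6 (u = 1*(-3 + 5*(⅙)) = 1*(-3 + ⅚) = 1*(-13/6) = -13/6 ≈ -2.1667)
1/((-26*(-46))*u) = 1/(-26*(-46)*(-13/6)) = 1/(1196*(-13/6)) = 1/(-7774/3) = -3/7774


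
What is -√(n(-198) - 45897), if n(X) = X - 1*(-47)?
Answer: -4*I*√2878 ≈ -214.59*I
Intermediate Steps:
n(X) = 47 + X (n(X) = X + 47 = 47 + X)
-√(n(-198) - 45897) = -√((47 - 198) - 45897) = -√(-151 - 45897) = -√(-46048) = -4*I*√2878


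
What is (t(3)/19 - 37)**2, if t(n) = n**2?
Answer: 481636/361 ≈ 1334.2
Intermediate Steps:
(t(3)/19 - 37)**2 = (3**2/19 - 37)**2 = (9*(1/19) - 37)**2 = (9/19 - 37)**2 = (-694/19)**2 = 481636/361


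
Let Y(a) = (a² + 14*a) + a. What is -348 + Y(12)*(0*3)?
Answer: -348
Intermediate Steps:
Y(a) = a² + 15*a
-348 + Y(12)*(0*3) = -348 + (12*(15 + 12))*(0*3) = -348 + (12*27)*0 = -348 + 324*0 = -348 + 0 = -348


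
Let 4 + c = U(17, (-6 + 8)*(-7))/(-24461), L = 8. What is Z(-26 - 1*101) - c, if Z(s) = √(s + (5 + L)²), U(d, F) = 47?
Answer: 97891/24461 + √42 ≈ 10.483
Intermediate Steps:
Z(s) = √(169 + s) (Z(s) = √(s + (5 + 8)²) = √(s + 13²) = √(s + 169) = √(169 + s))
c = -97891/24461 (c = -4 + 47/(-24461) = -4 + 47*(-1/24461) = -4 - 47/24461 = -97891/24461 ≈ -4.0019)
Z(-26 - 1*101) - c = √(169 + (-26 - 1*101)) - 1*(-97891/24461) = √(169 + (-26 - 101)) + 97891/24461 = √(169 - 127) + 97891/24461 = √42 + 97891/24461 = 97891/24461 + √42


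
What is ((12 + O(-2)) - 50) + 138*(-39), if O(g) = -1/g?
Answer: -10839/2 ≈ -5419.5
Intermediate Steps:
((12 + O(-2)) - 50) + 138*(-39) = ((12 - 1/(-2)) - 50) + 138*(-39) = ((12 - 1*(-½)) - 50) - 5382 = ((12 + ½) - 50) - 5382 = (25/2 - 50) - 5382 = -75/2 - 5382 = -10839/2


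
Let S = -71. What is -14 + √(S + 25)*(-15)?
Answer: -14 - 15*I*√46 ≈ -14.0 - 101.73*I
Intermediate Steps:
-14 + √(S + 25)*(-15) = -14 + √(-71 + 25)*(-15) = -14 + √(-46)*(-15) = -14 + (I*√46)*(-15) = -14 - 15*I*√46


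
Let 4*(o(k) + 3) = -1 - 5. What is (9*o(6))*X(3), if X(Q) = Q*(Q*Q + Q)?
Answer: -1458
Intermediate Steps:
X(Q) = Q*(Q + Q²) (X(Q) = Q*(Q² + Q) = Q*(Q + Q²))
o(k) = -9/2 (o(k) = -3 + (-1 - 5)/4 = -3 + (¼)*(-6) = -3 - 3/2 = -9/2)
(9*o(6))*X(3) = (9*(-9/2))*(3²*(1 + 3)) = -729*4/2 = -81/2*36 = -1458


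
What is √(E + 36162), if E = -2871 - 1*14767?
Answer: 2*√4631 ≈ 136.10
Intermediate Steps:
E = -17638 (E = -2871 - 14767 = -17638)
√(E + 36162) = √(-17638 + 36162) = √18524 = 2*√4631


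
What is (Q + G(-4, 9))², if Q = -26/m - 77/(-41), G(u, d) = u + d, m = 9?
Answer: 2166784/136161 ≈ 15.913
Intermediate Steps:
G(u, d) = d + u
Q = -373/369 (Q = -26/9 - 77/(-41) = -26*⅑ - 77*(-1/41) = -26/9 + 77/41 = -373/369 ≈ -1.0108)
(Q + G(-4, 9))² = (-373/369 + (9 - 4))² = (-373/369 + 5)² = (1472/369)² = 2166784/136161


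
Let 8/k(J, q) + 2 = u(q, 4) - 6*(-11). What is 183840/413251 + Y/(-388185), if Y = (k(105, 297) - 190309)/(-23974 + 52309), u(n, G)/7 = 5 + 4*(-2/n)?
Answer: 59344787721610516597/133395012431026606575 ≈ 0.44488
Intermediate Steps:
u(n, G) = 35 - 56/n (u(n, G) = 7*(5 + 4*(-2/n)) = 7*(5 - 8/n) = 35 - 56/n)
k(J, q) = 8/(99 - 56/q) (k(J, q) = 8/(-2 + ((35 - 56/q) - 6*(-11))) = 8/(-2 + ((35 - 56/q) + 66)) = 8/(-2 + (101 - 56/q)) = 8/(99 - 56/q))
Y = -5584995847/831547245 (Y = (8*297/(-56 + 99*297) - 190309)/(-23974 + 52309) = (8*297/(-56 + 29403) - 190309)/28335 = (8*297/29347 - 190309)*(1/28335) = (8*297*(1/29347) - 190309)*(1/28335) = (2376/29347 - 190309)*(1/28335) = -5584995847/29347*1/28335 = -5584995847/831547245 ≈ -6.7164)
183840/413251 + Y/(-388185) = 183840/413251 - 5584995847/831547245/(-388185) = 183840*(1/413251) - 5584995847/831547245*(-1/388185) = 183840/413251 + 5584995847/322794167300325 = 59344787721610516597/133395012431026606575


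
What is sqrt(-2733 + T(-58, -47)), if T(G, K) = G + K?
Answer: I*sqrt(2838) ≈ 53.273*I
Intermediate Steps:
sqrt(-2733 + T(-58, -47)) = sqrt(-2733 + (-58 - 47)) = sqrt(-2733 - 105) = sqrt(-2838) = I*sqrt(2838)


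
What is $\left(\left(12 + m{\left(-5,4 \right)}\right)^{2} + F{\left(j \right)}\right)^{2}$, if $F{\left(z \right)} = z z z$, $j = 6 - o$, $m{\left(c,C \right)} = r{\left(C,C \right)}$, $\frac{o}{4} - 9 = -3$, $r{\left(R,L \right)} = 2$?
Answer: $31764496$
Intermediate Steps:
$o = 24$ ($o = 36 + 4 \left(-3\right) = 36 - 12 = 24$)
$m{\left(c,C \right)} = 2$
$j = -18$ ($j = 6 - 24 = -18$)
$F{\left(z \right)} = z^{3}$ ($F{\left(z \right)} = z^{2} z = z^{3}$)
$\left(\left(12 + m{\left(-5,4 \right)}\right)^{2} + F{\left(j \right)}\right)^{2} = \left(\left(12 + 2\right)^{2} + \left(-18\right)^{3}\right)^{2} = \left(14^{2} - 5832\right)^{2} = \left(196 - 5832\right)^{2} = \left(-5636\right)^{2} = 31764496$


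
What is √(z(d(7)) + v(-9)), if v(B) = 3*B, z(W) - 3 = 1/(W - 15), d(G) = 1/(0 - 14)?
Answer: I*√1071458/211 ≈ 4.9057*I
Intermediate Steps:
d(G) = -1/14 (d(G) = 1/(-14) = -1/14)
z(W) = 3 + 1/(-15 + W) (z(W) = 3 + 1/(W - 15) = 3 + 1/(-15 + W))
√(z(d(7)) + v(-9)) = √((-44 + 3*(-1/14))/(-15 - 1/14) + 3*(-9)) = √((-44 - 3/14)/(-211/14) - 27) = √(-14/211*(-619/14) - 27) = √(619/211 - 27) = √(-5078/211) = I*√1071458/211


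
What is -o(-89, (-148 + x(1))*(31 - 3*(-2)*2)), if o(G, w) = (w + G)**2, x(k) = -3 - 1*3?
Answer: -45037521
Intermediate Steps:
x(k) = -6 (x(k) = -3 - 3 = -6)
o(G, w) = (G + w)**2
-o(-89, (-148 + x(1))*(31 - 3*(-2)*2)) = -(-89 + (-148 - 6)*(31 - 3*(-2)*2))**2 = -(-89 - 154*(31 + 6*2))**2 = -(-89 - 154*(31 + 12))**2 = -(-89 - 154*43)**2 = -(-89 - 6622)**2 = -1*(-6711)**2 = -1*45037521 = -45037521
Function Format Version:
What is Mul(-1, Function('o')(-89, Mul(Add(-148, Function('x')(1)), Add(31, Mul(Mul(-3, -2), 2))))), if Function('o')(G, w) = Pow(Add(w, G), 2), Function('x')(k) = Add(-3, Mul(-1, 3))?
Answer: -45037521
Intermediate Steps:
Function('x')(k) = -6 (Function('x')(k) = Add(-3, -3) = -6)
Function('o')(G, w) = Pow(Add(G, w), 2)
Mul(-1, Function('o')(-89, Mul(Add(-148, Function('x')(1)), Add(31, Mul(Mul(-3, -2), 2))))) = Mul(-1, Pow(Add(-89, Mul(Add(-148, -6), Add(31, Mul(Mul(-3, -2), 2)))), 2)) = Mul(-1, Pow(Add(-89, Mul(-154, Add(31, Mul(6, 2)))), 2)) = Mul(-1, Pow(Add(-89, Mul(-154, Add(31, 12))), 2)) = Mul(-1, Pow(Add(-89, Mul(-154, 43)), 2)) = Mul(-1, Pow(Add(-89, -6622), 2)) = Mul(-1, Pow(-6711, 2)) = Mul(-1, 45037521) = -45037521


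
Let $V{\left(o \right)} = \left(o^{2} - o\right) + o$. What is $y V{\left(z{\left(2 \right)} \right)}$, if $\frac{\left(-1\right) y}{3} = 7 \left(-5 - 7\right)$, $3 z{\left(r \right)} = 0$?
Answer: $0$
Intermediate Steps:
$z{\left(r \right)} = 0$ ($z{\left(r \right)} = \frac{1}{3} \cdot 0 = 0$)
$y = 252$ ($y = - 3 \cdot 7 \left(-5 - 7\right) = - 3 \cdot 7 \left(-12\right) = \left(-3\right) \left(-84\right) = 252$)
$V{\left(o \right)} = o^{2}$
$y V{\left(z{\left(2 \right)} \right)} = 252 \cdot 0^{2} = 252 \cdot 0 = 0$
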